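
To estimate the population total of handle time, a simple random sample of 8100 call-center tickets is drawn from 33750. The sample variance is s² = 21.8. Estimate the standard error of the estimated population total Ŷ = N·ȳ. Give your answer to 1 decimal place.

Var(Ŷ) = N²·Var(ȳ) = N²·(1 − n/N)·s²/n.
f = 8100/33750 = 0.24000000; Var(ȳ) = 0.76000000·21.8/8100 = 0.0020454321.
Var(Ŷ) = 33750² · 0.0020454321 = 2.329875 × 10^6.
SE(Ŷ) = √(2.329875 × 10^6) = 1526.4.

1526.4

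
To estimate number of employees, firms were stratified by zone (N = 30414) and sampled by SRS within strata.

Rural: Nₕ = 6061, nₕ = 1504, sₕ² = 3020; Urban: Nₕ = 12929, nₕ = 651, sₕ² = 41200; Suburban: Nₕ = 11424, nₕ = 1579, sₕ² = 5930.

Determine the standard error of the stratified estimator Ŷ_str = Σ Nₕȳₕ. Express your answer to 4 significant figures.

102600

Var(Ŷ_str) = Σₕ Nₕ²(1 − fₕ)sₕ²/nₕ.
Rural: 6061²·(1 − 1504/6061)·3020/1504 = 5.5460326 × 10^7.
Urban: 12929²·(1 − 651/12929)·41200/651 = 1.0046361 × 10^10.
Suburban: 11424²·(1 − 1579/11424)·5930/1579 = 4.2238305 × 10^8.
Sum = 1.0524204 × 10^10.
SE = √(1.0524204 × 10^10) = 102600.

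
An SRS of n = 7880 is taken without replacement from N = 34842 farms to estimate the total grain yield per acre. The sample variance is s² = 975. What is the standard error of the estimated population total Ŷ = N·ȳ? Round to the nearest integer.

10781

Var(Ŷ) = N²·Var(ȳ) = N²·(1 − n/N)·s²/n.
f = 7880/34842 = 0.22616383; Var(ȳ) = 0.77383617·975/7880 = 0.095747496.
Var(Ŷ) = 34842² · 0.095747496 = 1.1623411 × 10^8.
SE(Ŷ) = √(1.1623411 × 10^8) = 10781.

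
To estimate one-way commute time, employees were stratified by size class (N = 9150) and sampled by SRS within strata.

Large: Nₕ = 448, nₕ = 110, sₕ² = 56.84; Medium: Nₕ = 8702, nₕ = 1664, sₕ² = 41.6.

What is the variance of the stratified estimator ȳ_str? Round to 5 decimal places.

0.01922

Var(ȳ_str) = Σₕ Wₕ²(1 − fₕ)sₕ²/nₕ with Wₕ = Nₕ/N, N = 9150.
Large: Wₕ = 0.04896175; term = 0.04896175²·(1 − 0.24553571)·56.84/110 = 9.3457446 × 10^-4.
Medium: Wₕ = 0.95103825; term = 0.95103825²·(1 − 0.19122041)·41.6/1664 = 0.018287998.
Sum = 0.019222572.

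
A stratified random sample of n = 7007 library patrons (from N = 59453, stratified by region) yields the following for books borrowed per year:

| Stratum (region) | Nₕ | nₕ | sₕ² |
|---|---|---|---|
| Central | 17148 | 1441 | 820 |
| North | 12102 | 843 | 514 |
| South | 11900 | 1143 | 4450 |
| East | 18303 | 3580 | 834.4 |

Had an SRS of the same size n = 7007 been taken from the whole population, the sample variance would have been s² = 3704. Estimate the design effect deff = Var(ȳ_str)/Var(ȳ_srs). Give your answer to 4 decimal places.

Var(ȳ_str) = Σ Wₕ²(1−fₕ)sₕ²/nₕ with Wₕ = Nₕ/59453:
  Central: (17148/59453)²·(1−1441/17148)·820/1441 = 0.043361974
  North: (12102/59453)²·(1−843/12102)·514/843 = 0.023504172
  South: (11900/59453)²·(1−1143/11900)·4450/1143 = 0.14099521
  East: (18303/59453)²·(1−3580/18303)·834.4/3580 = 0.017768972
  → Var(ȳ_str) = 0.22563033.
Var(ȳ_srs) = (1 − 7007/59453)·3704/7007 = 0.46631293.
deff = 0.22563033 / 0.46631293 = 0.4839.

0.4839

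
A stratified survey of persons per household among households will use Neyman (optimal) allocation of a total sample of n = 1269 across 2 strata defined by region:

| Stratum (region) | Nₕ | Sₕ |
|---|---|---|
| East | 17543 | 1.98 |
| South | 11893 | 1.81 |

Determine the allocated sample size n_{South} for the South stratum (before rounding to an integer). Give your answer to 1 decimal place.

Neyman allocation: nₕ = n·NₕSₕ / Σⱼ NⱼSⱼ.
Σ NⱼSⱼ = 17543·1.98 + 11893·1.81 = 56261.47.
n_{South} = 1269·11893·1.81 / 56261.47 = 485.5.

485.5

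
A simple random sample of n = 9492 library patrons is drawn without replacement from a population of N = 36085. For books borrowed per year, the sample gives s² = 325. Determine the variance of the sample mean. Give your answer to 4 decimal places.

0.0252

Under SRS without replacement, Var(ȳ) = (1 − f)·s²/n with f = n/N = 9492/36085 = 0.26304559.
Var(ȳ) = (1 − 0.26304559)·325/9492 = 0.73695441·0.034239359 = 0.025232847.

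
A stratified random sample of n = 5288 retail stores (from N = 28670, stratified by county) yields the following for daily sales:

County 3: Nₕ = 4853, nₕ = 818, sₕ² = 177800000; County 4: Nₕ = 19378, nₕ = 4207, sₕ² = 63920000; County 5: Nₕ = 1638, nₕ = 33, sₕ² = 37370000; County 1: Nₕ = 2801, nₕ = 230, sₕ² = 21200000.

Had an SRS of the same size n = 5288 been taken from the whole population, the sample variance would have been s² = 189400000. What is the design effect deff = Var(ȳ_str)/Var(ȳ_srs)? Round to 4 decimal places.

0.5149

Var(ȳ_str) = Σ Wₕ²(1−fₕ)sₕ²/nₕ with Wₕ = Nₕ/28670:
  County 3: (4853/28670)²·(1−818/4853)·177800000/818 = 5178.1771
  County 4: (19378/28670)²·(1−4207/19378)·63920000/4207 = 5434.1551
  County 5: (1638/28670)²·(1−33/1638)·37370000/33 = 3621.9521
  County 1: (2801/28670)²·(1−230/2801)·21200000/230 = 807.54703
  → Var(ȳ_str) = 15041.831.
Var(ȳ_srs) = (1 − 5288/28670)·189400000/5288 = 29210.735.
deff = 15041.831 / 29210.735 = 0.5149.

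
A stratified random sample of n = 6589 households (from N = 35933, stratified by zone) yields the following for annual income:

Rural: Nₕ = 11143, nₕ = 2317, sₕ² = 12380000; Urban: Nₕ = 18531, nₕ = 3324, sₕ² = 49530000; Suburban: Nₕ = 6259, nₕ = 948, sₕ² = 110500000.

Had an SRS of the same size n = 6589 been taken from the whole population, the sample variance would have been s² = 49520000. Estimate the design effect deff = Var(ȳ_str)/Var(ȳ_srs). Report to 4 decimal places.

Var(ȳ_str) = Σ Wₕ²(1−fₕ)sₕ²/nₕ with Wₕ = Nₕ/35933:
  Rural: (11143/35933)²·(1−2317/11143)·12380000/2317 = 406.9806
  Urban: (18531/35933)²·(1−3324/18531)·49530000/3324 = 3252.0915
  Suburban: (6259/35933)²·(1−948/6259)·110500000/948 = 3000.8773
  → Var(ȳ_str) = 6659.9494.
Var(ȳ_srs) = (1 − 6589/35933)·49520000/6589 = 6137.4358.
deff = 6659.9494 / 6137.4358 = 1.0851.

1.0851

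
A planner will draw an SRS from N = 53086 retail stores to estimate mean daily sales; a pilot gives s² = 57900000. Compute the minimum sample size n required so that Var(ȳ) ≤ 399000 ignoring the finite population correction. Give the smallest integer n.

Without fpc, n₀ = s²/D = 57900000/399000 = 145.1128.
Rounding up, n = 146.

146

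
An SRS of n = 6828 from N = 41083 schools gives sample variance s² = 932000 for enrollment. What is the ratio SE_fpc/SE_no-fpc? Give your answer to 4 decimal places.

f = n/N = 6828/41083 = 0.16620013.
SE_no-fpc = √(s²/n) = 11.683184; SE_fpc = √((1−f)s²/n) = 10.668224.
Ratio = √(1−f) = 0.91312643.

0.9131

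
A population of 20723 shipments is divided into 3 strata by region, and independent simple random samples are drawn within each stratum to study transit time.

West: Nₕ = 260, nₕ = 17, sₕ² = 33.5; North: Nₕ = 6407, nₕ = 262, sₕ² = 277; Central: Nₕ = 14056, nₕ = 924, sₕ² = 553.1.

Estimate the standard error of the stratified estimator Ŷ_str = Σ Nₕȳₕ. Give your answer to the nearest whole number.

12339

Var(Ŷ_str) = Σₕ Nₕ²(1 − fₕ)sₕ²/nₕ.
West: 260²·(1 − 17/260)·33.5/17 = 124501.76.
North: 6407²·(1 − 262/6407)·277/262 = 4.1625081 × 10^7.
Central: 14056²·(1 − 924/14056)·553.1/924 = 1.1049034 × 10^8.
Sum = 1.5223992 × 10^8.
SE = √(1.5223992 × 10^8) = 12339.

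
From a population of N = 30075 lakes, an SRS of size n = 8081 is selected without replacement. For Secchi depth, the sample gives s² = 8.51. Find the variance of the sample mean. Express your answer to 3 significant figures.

Under SRS without replacement, Var(ȳ) = (1 − f)·s²/n with f = n/N = 8081/30075 = 0.26869493.
Var(ȳ) = (1 − 0.26869493)·8.51/8081 = 0.73130507·0.0010530875 = 7.7012822 × 10^-4.

7.70 × 10^-4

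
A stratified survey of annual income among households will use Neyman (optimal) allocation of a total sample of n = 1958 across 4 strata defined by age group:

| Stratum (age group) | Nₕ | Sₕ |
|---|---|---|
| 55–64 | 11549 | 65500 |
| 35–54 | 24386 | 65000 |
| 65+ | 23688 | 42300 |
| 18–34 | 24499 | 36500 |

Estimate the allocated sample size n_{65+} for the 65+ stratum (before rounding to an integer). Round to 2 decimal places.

462.96

Neyman allocation: nₕ = n·NₕSₕ / Σⱼ NⱼSⱼ.
Σ NⱼSⱼ = 11549·65500 + 24386·65000 + 23688·42300 + 24499·36500 = 4.2377654 × 10^9.
n_{65+} = 1958·23688·42300 / (4.2377654 × 10^9) = 462.96.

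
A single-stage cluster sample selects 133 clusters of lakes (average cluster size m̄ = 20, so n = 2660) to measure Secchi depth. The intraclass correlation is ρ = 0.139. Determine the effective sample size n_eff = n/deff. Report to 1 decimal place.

deff = 1 + (20 − 1)·0.139 = 1 + 2.641 = 3.641.
n_eff = 2660 / 3.641 = 730.6.

730.6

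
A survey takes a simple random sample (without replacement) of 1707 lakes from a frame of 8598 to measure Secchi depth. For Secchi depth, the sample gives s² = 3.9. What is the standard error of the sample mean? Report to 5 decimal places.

0.04279

Under SRS without replacement, Var(ȳ) = (1 − f)·s²/n with f = n/N = 1707/8598 = 0.19853454.
Var(ȳ) = (1 − 0.19853454)·3.9/1707 = 0.80146546·0.00228471 = 0.0018311162.
SE(ȳ) = √(0.0018311162) = 0.04279.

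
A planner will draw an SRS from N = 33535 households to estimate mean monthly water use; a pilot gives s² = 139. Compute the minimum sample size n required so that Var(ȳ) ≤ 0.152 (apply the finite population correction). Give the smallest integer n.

Without fpc, n₀ = s²/D = 139/0.152 = 914.4737.
With fpc, (1 − n/N)·s²/n ≤ D requires n ≥ n₀/(1 + n₀/N) = 914.4737/(1 + 914.4737/33535) = 890.1987.
Rounding up, n = 891.

891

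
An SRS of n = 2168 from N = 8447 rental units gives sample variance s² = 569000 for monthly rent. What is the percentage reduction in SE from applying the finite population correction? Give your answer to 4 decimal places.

f = n/N = 2168/8447 = 0.25665917.
SE_no-fpc = √(s²/n) = 16.200428; SE_fpc = √((1−f)s²/n) = 13.967558.
Ratio = √(1−f) = 0.86217216. Reduction = 100·(1 − 0.86217216) = 13.7828%.

13.7828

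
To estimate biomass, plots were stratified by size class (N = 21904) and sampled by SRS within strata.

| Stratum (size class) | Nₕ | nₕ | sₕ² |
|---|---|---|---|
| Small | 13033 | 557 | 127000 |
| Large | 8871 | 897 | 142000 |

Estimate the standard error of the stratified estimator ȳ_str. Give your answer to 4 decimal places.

10.0305

Var(ȳ_str) = Σₕ Wₕ²(1 − fₕ)sₕ²/nₕ with Wₕ = Nₕ/N, N = 21904.
Small: Wₕ = 0.59500548; term = 0.59500548²·(1 − 0.04273767)·127000/557 = 77.271871.
Large: Wₕ = 0.40499452; term = 0.40499452²·(1 − 0.10111600)·142000/897 = 23.339839.
Sum = 100.61171.
SE = √(100.61171) = 10.0305.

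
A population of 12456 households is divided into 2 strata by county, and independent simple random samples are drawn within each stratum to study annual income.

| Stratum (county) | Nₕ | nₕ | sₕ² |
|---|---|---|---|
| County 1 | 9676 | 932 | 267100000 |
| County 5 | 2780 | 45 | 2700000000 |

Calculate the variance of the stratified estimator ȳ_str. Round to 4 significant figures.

3.097 × 10^6

Var(ȳ_str) = Σₕ Wₕ²(1 − fₕ)sₕ²/nₕ with Wₕ = Nₕ/N, N = 12456.
County 1: Wₕ = 0.77681439; term = 0.77681439²·(1 − 0.09632079)·267100000/932 = 156281.22.
County 5: Wₕ = 0.22318561; term = 0.22318561²·(1 − 0.01618705)·2700000000/45 = 2.9403307 × 10^6.
Sum = 3.0966119 × 10^6.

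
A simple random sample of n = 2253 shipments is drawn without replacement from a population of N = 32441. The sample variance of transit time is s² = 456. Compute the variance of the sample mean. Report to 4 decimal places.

Under SRS without replacement, Var(ȳ) = (1 − f)·s²/n with f = n/N = 2253/32441 = 0.06944915.
Var(ȳ) = (1 − 0.06944915)·456/2253 = 0.93055085·0.2023968 = 0.18834052.

0.1883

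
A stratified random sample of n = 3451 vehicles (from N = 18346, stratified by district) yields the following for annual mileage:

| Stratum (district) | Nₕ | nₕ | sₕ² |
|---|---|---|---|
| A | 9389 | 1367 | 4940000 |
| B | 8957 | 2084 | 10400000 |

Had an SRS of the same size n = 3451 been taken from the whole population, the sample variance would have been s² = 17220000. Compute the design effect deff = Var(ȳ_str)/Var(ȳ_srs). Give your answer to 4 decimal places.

Var(ȳ_str) = Σ Wₕ²(1−fₕ)sₕ²/nₕ with Wₕ = Nₕ/18346:
  A: (9389/18346)²·(1−1367/9389)·4940000/1367 = 808.68177
  B: (8957/18346)²·(1−2084/8957)·10400000/2084 = 912.77085
  → Var(ȳ_str) = 1721.4526.
Var(ȳ_srs) = (1 − 3451/18346)·17220000/3451 = 4051.2338.
deff = 1721.4526 / 4051.2338 = 0.4249.

0.4249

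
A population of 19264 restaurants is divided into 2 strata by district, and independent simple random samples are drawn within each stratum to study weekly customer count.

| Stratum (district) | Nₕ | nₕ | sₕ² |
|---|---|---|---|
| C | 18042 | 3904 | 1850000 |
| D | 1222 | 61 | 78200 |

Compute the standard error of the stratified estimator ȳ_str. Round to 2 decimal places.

18.18

Var(ȳ_str) = Σₕ Wₕ²(1 − fₕ)sₕ²/nₕ with Wₕ = Nₕ/N, N = 19264.
C: Wₕ = 0.93656561; term = 0.93656561²·(1 − 0.21638399)·1850000/3904 = 325.71791.
D: Wₕ = 0.06343439; term = 0.06343439²·(1 − 0.04991817)·78200/61 = 4.9010305.
Sum = 330.61894.
SE = √(330.61894) = 18.18.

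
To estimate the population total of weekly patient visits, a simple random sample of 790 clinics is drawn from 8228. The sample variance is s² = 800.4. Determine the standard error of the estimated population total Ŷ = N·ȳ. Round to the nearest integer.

7874

Var(Ŷ) = N²·Var(ȳ) = N²·(1 − n/N)·s²/n.
f = 790/8228 = 0.09601361; Var(ȳ) = 0.90398639·800.4/790 = 0.91588697.
Var(Ŷ) = 8228² · 0.91588697 = 6.2005533 × 10^7.
SE(Ŷ) = √(6.2005533 × 10^7) = 7874.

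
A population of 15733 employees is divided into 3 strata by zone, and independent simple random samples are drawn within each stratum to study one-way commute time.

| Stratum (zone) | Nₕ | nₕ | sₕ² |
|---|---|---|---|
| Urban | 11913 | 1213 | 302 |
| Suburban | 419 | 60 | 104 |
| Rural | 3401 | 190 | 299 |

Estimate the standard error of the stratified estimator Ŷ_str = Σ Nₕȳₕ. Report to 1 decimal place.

Var(Ŷ_str) = Σₕ Nₕ²(1 − fₕ)sₕ²/nₕ.
Urban: 11913²·(1 − 1213/11913)·302/1213 = 3.1735918 × 10^7.
Suburban: 419²·(1 − 60/419)·104/60 = 260729.73.
Rural: 3401²·(1 − 190/3401)·299/190 = 1.7185593 × 10^7.
Sum = 4.9182241 × 10^7.
SE = √(4.9182241 × 10^7) = 7013.0.

7013.0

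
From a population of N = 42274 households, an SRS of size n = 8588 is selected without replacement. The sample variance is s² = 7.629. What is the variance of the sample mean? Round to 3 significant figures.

7.08 × 10^-4

Under SRS without replacement, Var(ȳ) = (1 − f)·s²/n with f = n/N = 8588/42274 = 0.20315087.
Var(ȳ) = (1 − 0.20315087)·7.629/8588 = 0.79684913·8.8833256 × 10^-4 = 7.0786702 × 10^-4.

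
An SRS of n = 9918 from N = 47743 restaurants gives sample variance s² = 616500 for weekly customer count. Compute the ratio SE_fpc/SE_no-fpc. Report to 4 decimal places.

f = n/N = 9918/47743 = 0.20773726.
SE_no-fpc = √(s²/n) = 7.8841429; SE_fpc = √((1−f)s²/n) = 7.017608.
Ratio = √(1−f) = 0.89009142.

0.8901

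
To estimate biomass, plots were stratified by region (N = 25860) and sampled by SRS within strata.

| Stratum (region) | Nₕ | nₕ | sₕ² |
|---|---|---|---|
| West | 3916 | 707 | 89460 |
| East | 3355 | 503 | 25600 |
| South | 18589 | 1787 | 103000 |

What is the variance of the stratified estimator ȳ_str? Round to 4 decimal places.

Var(ȳ_str) = Σₕ Wₕ²(1 − fₕ)sₕ²/nₕ with Wₕ = Nₕ/N, N = 25860.
West: Wₕ = 0.15143078; term = 0.15143078²·(1 − 0.18054137)·89460/707 = 2.3777426.
East: Wₕ = 0.12973705; term = 0.12973705²·(1 − 0.14992548)·25600/503 = 0.72821058.
South: Wₕ = 0.71883217; term = 0.71883217²·(1 − 0.09613212)·103000/1787 = 26.91985.
Sum = 30.025803.

30.0258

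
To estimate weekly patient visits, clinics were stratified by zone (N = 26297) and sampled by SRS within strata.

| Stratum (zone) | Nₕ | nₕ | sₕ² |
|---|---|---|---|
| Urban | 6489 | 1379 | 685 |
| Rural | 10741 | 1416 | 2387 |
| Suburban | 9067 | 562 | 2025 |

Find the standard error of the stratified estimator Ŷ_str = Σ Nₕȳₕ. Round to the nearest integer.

Var(Ŷ_str) = Σₕ Nₕ²(1 − fₕ)sₕ²/nₕ.
Urban: 6489²·(1 − 1379/6489)·685/1379 = 1.647119 × 10^7.
Rural: 10741²·(1 − 1416/10741)·2387/1416 = 1.6884287 × 10^8.
Suburban: 9067²·(1 − 562/9067)·2025/562 = 2.7786039 × 10^8.
Sum = 4.6317445 × 10^8.
SE = √(4.6317445 × 10^8) = 21521.

21521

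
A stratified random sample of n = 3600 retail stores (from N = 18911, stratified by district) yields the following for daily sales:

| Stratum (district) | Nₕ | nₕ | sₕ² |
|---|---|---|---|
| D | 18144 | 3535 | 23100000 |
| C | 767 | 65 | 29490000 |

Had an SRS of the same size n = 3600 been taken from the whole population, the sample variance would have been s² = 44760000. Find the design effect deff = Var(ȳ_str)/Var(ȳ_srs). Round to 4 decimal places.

Var(ȳ_str) = Σ Wₕ²(1−fₕ)sₕ²/nₕ with Wₕ = Nₕ/18911:
  D: (18144/18911)²·(1−3535/18144)·23100000/3535 = 4843.3639
  C: (767/18911)²·(1−65/767)·29490000/65 = 683.06951
  → Var(ȳ_str) = 5526.4334.
Var(ȳ_srs) = (1 − 3600/18911)·44760000/3600 = 10066.457.
deff = 5526.4334 / 10066.457 = 0.5490.

0.5490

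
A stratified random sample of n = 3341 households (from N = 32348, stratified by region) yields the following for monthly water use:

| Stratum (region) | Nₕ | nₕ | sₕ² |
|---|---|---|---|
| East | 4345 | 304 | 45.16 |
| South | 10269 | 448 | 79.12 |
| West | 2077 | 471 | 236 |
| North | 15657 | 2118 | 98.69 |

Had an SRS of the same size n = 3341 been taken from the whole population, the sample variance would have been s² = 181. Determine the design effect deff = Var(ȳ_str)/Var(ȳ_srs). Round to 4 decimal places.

0.6289

Var(ȳ_str) = Σ Wₕ²(1−fₕ)sₕ²/nₕ with Wₕ = Nₕ/32348:
  East: (4345/32348)²·(1−304/4345)·45.16/304 = 0.0024926661
  South: (10269/32348)²·(1−448/10269)·79.12/448 = 0.017021478
  West: (2077/32348)²·(1−471/2077)·236/471 = 0.0015972697
  North: (15657/32348)²·(1−2118/15657)·98.69/2118 = 0.0094394668
  → Var(ȳ_str) = 0.030550881.
Var(ȳ_srs) = (1 − 3341/32348)·181/3341 = 0.048579997.
deff = 0.030550881 / 0.048579997 = 0.6289.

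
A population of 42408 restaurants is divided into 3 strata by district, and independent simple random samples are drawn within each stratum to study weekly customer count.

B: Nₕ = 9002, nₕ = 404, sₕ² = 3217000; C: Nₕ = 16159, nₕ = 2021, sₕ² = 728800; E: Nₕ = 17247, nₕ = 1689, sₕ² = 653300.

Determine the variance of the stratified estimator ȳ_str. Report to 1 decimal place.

Var(ȳ_str) = Σₕ Wₕ²(1 − fₕ)sₕ²/nₕ with Wₕ = Nₕ/N, N = 42408.
B: Wₕ = 0.21227127; term = 0.21227127²·(1 − 0.04487892)·3217000/404 = 342.69721.
C: Wₕ = 0.38103660; term = 0.38103660²·(1 − 0.12506962)·728800/2021 = 45.808801.
E: Wₕ = 0.40669213; term = 0.40669213²·(1 − 0.09793007)·653300/1689 = 57.710489.
Sum = 446.2165.

446.2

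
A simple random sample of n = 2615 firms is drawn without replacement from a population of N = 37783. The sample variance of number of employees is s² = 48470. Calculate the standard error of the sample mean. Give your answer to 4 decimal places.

4.1536

Under SRS without replacement, Var(ȳ) = (1 − f)·s²/n with f = n/N = 2615/37783 = 0.06921102.
Var(ȳ) = (1 − 0.06921102)·48470/2615 = 0.93078898·18.535373 = 17.252521.
SE(ȳ) = √(17.252521) = 4.1536.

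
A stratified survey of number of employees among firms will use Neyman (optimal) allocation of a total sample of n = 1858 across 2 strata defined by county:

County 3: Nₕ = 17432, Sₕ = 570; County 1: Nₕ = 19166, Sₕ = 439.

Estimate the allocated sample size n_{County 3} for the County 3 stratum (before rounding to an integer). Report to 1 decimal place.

Neyman allocation: nₕ = n·NₕSₕ / Σⱼ NⱼSⱼ.
Σ NⱼSⱼ = 17432·570 + 19166·439 = 1.8350114 × 10^7.
n_{County 3} = 1858·17432·570 / (1.8350114 × 10^7) = 1006.1.

1006.1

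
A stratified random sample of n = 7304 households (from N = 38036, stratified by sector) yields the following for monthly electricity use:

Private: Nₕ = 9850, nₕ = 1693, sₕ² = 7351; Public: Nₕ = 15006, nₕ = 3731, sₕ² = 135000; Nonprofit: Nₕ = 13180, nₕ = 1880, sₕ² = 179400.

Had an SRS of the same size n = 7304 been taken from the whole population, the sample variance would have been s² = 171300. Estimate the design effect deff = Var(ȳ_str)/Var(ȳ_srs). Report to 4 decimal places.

0.7544

Var(ȳ_str) = Σ Wₕ²(1−fₕ)sₕ²/nₕ with Wₕ = Nₕ/38036:
  Private: (9850/38036)²·(1−1693/9850)·7351/1693 = 0.24113846
  Public: (15006/38036)²·(1−3731/15006)·135000/3731 = 4.2315584
  Nonprofit: (13180/38036)²·(1−1880/13180)·179400/1880 = 9.8235569
  → Var(ȳ_str) = 14.296254.
Var(ȳ_srs) = (1 − 7304/38036)·171300/7304 = 18.949274.
deff = 14.296254 / 18.949274 = 0.7544.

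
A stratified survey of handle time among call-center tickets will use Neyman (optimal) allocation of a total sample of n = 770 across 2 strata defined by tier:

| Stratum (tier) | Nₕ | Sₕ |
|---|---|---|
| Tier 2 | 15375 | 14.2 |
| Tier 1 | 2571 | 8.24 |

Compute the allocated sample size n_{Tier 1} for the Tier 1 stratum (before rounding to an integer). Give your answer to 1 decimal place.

68.1

Neyman allocation: nₕ = n·NₕSₕ / Σⱼ NⱼSⱼ.
Σ NⱼSⱼ = 15375·14.2 + 2571·8.24 = 239510.04.
n_{Tier 1} = 770·2571·8.24 / 239510.04 = 68.1.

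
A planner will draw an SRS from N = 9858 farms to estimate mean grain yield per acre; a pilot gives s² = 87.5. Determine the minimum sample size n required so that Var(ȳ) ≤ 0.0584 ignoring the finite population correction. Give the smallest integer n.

Without fpc, n₀ = s²/D = 87.5/0.0584 = 1498.2877.
Rounding up, n = 1499.

1499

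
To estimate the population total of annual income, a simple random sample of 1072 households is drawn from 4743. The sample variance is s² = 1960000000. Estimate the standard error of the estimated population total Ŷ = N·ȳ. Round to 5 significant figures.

5.6422 × 10^6

Var(Ŷ) = N²·Var(ȳ) = N²·(1 − n/N)·s²/n.
f = 1072/4743 = 0.22601729; Var(ȳ) = 0.77398271·1960000000/1072 = 1.4151176 × 10^6.
Var(Ŷ) = 4743² · (1.4151176 × 10^6) = 3.1834555 × 10^13.
SE(Ŷ) = √(3.1834555 × 10^13) = 5.6422 × 10^6.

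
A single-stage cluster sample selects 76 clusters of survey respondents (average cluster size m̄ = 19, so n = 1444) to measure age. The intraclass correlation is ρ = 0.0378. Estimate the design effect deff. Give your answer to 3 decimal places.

1.680

deff = 1 + (19 − 1)·0.0378 = 1 + 0.6804 = 1.6804.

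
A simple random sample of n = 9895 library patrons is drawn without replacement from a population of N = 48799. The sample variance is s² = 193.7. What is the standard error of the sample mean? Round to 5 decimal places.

0.12492

Under SRS without replacement, Var(ȳ) = (1 − f)·s²/n with f = n/N = 9895/48799 = 0.20277055.
Var(ȳ) = (1 − 0.20277055)·193.7/9895 = 0.79722945·0.019575543 = 0.0156062.
SE(ȳ) = √(0.0156062) = 0.12492.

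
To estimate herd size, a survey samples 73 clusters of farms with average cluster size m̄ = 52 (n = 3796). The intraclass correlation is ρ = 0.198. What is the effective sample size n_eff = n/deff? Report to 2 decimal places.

342.04

deff = 1 + (52 − 1)·0.198 = 1 + 10.098 = 11.098.
n_eff = 3796 / 11.098 = 342.04.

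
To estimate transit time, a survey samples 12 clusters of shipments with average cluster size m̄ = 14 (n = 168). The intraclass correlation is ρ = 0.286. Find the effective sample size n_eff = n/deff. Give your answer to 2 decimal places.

35.61

deff = 1 + (14 − 1)·0.286 = 1 + 3.718 = 4.718.
n_eff = 168 / 4.718 = 35.61.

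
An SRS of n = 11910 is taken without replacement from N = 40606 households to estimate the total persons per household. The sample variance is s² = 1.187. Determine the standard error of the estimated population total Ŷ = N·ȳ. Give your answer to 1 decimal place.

Var(Ŷ) = N²·Var(ȳ) = N²·(1 − n/N)·s²/n.
f = 11910/40606 = 0.29330641; Var(ȳ) = 0.70669359·1.187/11910 = 7.0432015 × 10^-5.
Var(Ŷ) = 40606² · (7.0432015 × 10^-5) = 116131.63.
SE(Ŷ) = √(116131.63) = 340.8.

340.8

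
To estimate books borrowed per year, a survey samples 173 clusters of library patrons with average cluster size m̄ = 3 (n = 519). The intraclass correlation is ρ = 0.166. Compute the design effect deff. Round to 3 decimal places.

1.332

deff = 1 + (3 − 1)·0.166 = 1 + 0.332 = 1.332.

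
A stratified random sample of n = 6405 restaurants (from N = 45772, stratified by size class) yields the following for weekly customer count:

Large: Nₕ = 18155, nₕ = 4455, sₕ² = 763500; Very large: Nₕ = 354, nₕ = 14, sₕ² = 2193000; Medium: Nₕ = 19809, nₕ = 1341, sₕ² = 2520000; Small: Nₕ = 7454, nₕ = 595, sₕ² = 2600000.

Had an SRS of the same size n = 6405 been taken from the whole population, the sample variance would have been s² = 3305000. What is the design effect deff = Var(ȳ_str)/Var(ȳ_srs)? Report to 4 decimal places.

Var(ȳ_str) = Σ Wₕ²(1−fₕ)sₕ²/nₕ with Wₕ = Nₕ/45772:
  Large: (18155/45772)²·(1−4455/18155)·763500/4455 = 20.345969
  Very large: (354/45772)²·(1−14/354)·2193000/14 = 8.998974
  Medium: (19809/45772)²·(1−1341/19809)·2520000/1341 = 328.13639
  Small: (7454/45772)²·(1−595/7454)·2600000/595 = 106.63672
  → Var(ȳ_str) = 464.11805.
Var(ȳ_srs) = (1 − 6405/45772)·3305000/6405 = 443.79741.
deff = 464.11805 / 443.79741 = 1.0458.

1.0458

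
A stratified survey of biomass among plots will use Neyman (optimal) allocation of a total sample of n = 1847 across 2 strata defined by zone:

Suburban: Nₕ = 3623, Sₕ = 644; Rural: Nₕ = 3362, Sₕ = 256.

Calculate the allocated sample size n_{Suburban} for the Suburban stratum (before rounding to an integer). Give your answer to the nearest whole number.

1349

Neyman allocation: nₕ = n·NₕSₕ / Σⱼ NⱼSⱼ.
Σ NⱼSⱼ = 3623·644 + 3362·256 = 3.193884 × 10^6.
n_{Suburban} = 1847·3623·644 / (3.193884 × 10^6) = 1349.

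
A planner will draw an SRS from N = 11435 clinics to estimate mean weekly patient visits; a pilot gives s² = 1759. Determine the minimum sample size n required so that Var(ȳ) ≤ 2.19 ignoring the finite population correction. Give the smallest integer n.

Without fpc, n₀ = s²/D = 1759/2.19 = 803.1963.
Rounding up, n = 804.

804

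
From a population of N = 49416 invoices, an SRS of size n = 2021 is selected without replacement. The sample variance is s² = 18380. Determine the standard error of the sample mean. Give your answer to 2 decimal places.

2.95

Under SRS without replacement, Var(ȳ) = (1 − f)·s²/n with f = n/N = 2021/49416 = 0.04089768.
Var(ȳ) = (1 − 0.04089768)·18380/2021 = 0.95910232·9.0945077 = 8.7225634.
SE(ȳ) = √(8.7225634) = 2.95.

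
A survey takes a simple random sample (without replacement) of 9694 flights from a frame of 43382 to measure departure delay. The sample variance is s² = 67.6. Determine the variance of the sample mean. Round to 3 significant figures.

Under SRS without replacement, Var(ȳ) = (1 − f)·s²/n with f = n/N = 9694/43382 = 0.22345673.
Var(ȳ) = (1 − 0.22345673)·67.6/9694 = 0.77654327·0.0069733856 = 0.0054151356.

0.00542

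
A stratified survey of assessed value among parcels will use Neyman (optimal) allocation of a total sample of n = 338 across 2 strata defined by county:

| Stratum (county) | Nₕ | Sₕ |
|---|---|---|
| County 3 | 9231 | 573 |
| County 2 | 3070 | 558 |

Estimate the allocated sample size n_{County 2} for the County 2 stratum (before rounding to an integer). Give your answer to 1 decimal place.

82.7

Neyman allocation: nₕ = n·NₕSₕ / Σⱼ NⱼSⱼ.
Σ NⱼSⱼ = 9231·573 + 3070·558 = 7.002423 × 10^6.
n_{County 2} = 338·3070·558 / (7.002423 × 10^6) = 82.7.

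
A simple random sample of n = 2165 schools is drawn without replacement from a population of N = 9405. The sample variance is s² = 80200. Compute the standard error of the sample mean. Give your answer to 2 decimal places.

5.34

Under SRS without replacement, Var(ȳ) = (1 − f)·s²/n with f = n/N = 2165/9405 = 0.23019670.
Var(ȳ) = (1 − 0.23019670)·80200/2165 = 0.76980330·37.04388 = 28.516501.
SE(ȳ) = √(28.516501) = 5.34.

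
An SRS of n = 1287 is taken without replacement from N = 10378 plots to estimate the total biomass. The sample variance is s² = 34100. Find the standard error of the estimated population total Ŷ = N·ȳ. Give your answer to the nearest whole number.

Var(Ŷ) = N²·Var(ȳ) = N²·(1 − n/N)·s²/n.
f = 1287/10378 = 0.12401233; Var(ȳ) = 0.87598767·34100/1287 = 23.20993.
Var(Ŷ) = 10378² · 23.20993 = 2.4997764 × 10^9.
SE(Ŷ) = √(2.4997764 × 10^9) = 49998.

49998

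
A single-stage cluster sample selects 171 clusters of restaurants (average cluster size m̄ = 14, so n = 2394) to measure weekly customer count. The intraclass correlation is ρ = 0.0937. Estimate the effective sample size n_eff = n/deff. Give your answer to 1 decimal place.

1079.3

deff = 1 + (14 − 1)·0.0937 = 1 + 1.2181 = 2.2181.
n_eff = 2394 / 2.2181 = 1079.3.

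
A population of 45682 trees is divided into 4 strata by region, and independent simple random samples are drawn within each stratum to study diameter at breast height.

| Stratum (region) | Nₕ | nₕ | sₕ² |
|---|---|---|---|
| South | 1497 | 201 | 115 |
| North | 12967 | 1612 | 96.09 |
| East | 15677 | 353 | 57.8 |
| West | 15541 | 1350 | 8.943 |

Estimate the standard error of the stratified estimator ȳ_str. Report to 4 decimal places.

0.1558

Var(ȳ_str) = Σₕ Wₕ²(1 − fₕ)sₕ²/nₕ with Wₕ = Nₕ/N, N = 45682.
South: Wₕ = 0.03277002; term = 0.03277002²·(1 − 0.13426854)·115/201 = 5.3191026 × 10^-4.
North: Wₕ = 0.28385360; term = 0.28385360²·(1 − 0.12431557)·96.09/1612 = 0.0042058094.
East: Wₕ = 0.34317674; term = 0.34317674²·(1 − 0.02251706)·57.8/353 = 0.018849421.
West: Wₕ = 0.34019964; term = 0.34019964²·(1 − 0.08686700)·8.943/1350 = 7.000857 × 10^-4.
Sum = 0.024287226.
SE = √(0.024287226) = 0.1558.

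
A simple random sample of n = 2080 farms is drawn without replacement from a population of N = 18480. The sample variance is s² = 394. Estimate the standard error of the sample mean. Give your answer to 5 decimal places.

0.41000

Under SRS without replacement, Var(ȳ) = (1 − f)·s²/n with f = n/N = 2080/18480 = 0.11255411.
Var(ȳ) = (1 − 0.11255411)·394/2080 = 0.88744589·0.18942308 = 0.16810273.
SE(ȳ) = √(0.16810273) = 0.41000.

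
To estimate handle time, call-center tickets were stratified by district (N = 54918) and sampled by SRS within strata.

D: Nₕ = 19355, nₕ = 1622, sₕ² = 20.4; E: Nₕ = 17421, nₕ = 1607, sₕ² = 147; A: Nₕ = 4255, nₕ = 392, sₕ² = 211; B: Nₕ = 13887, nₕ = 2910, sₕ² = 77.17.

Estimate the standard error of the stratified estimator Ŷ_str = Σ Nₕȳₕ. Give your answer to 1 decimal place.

Var(Ŷ_str) = Σₕ Nₕ²(1 − fₕ)sₕ²/nₕ.
D: 19355²·(1 − 1622/19355)·20.4/1622 = 4.3167282 × 10^6.
E: 17421²·(1 − 1607/17421)·147/1607 = 2.5200913 × 10^7.
A: 4255²·(1 − 392/4255)·211/392 = 8.8475018 × 10^6.
B: 13887²·(1 − 2910/13887)·77.17/2910 = 4.0424775 × 10^6.
Sum = 4.2407621 × 10^7.
SE = √(4.2407621 × 10^7) = 6512.1.

6512.1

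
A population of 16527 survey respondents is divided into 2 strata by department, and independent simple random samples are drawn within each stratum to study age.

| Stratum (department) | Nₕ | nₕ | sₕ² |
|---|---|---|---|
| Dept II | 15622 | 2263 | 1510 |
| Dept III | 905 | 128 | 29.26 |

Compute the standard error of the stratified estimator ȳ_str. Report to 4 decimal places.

0.7144

Var(ȳ_str) = Σₕ Wₕ²(1 − fₕ)sₕ²/nₕ with Wₕ = Nₕ/N, N = 16527.
Dept II: Wₕ = 0.94524112; term = 0.94524112²·(1 − 0.14485981)·1510/2263 = 0.50981772.
Dept III: Wₕ = 0.05475888; term = 0.05475888²·(1 − 0.14143646)·29.26/128 = 5.8849923 × 10^-4.
Sum = 0.51040622.
SE = √(0.51040622) = 0.7144.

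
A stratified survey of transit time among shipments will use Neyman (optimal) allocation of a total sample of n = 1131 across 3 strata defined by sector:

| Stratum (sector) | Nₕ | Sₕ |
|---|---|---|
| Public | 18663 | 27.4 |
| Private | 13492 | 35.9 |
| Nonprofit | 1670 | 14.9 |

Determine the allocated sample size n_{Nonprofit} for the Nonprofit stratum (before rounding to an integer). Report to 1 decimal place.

Neyman allocation: nₕ = n·NₕSₕ / Σⱼ NⱼSⱼ.
Σ NⱼSⱼ = 18663·27.4 + 13492·35.9 + 1670·14.9 = 1.020612 × 10^6.
n_{Nonprofit} = 1131·1670·14.9 / (1.020612 × 10^6) = 27.6.

27.6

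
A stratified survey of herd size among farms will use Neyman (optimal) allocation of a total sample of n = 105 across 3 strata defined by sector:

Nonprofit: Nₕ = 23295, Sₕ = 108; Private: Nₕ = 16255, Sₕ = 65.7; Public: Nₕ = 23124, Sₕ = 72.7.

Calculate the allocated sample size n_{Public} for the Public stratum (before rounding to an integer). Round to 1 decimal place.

Neyman allocation: nₕ = n·NₕSₕ / Σⱼ NⱼSⱼ.
Σ NⱼSⱼ = 23295·108 + 16255·65.7 + 23124·72.7 = 5.2649283 × 10^6.
n_{Public} = 105·23124·72.7 / (5.2649283 × 10^6) = 33.5.

33.5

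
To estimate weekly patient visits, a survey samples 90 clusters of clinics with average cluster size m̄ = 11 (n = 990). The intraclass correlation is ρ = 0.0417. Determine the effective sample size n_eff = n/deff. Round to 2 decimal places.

deff = 1 + (11 − 1)·0.0417 = 1 + 0.417 = 1.417.
n_eff = 990 / 1.417 = 698.66.

698.66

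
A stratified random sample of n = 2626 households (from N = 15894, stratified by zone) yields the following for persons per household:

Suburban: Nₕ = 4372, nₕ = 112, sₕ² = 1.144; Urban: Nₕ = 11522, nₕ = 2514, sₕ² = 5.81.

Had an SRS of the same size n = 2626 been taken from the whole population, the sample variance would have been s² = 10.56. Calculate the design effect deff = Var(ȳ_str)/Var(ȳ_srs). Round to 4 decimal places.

0.5072

Var(ȳ_str) = Σ Wₕ²(1−fₕ)sₕ²/nₕ with Wₕ = Nₕ/15894:
  Suburban: (4372/15894)²·(1−112/4372)·1.144/112 = 7.5306305 × 10^-4
  Urban: (11522/15894)²·(1−2514/11522)·5.81/2514 = 9.4951251 × 10^-4
  → Var(ȳ_str) = 0.0017025756.
Var(ȳ_srs) = (1 − 2626/15894)·10.56/2626 = 0.0033569235.
deff = 0.0017025756 / 0.0033569235 = 0.5072.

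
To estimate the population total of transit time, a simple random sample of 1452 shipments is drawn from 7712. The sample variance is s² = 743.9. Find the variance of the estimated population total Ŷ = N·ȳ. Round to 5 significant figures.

Var(Ŷ) = N²·Var(ȳ) = N²·(1 − n/N)·s²/n.
f = 1452/7712 = 0.18827801; Var(ȳ) = 0.81172199·743.9/1452 = 0.41586776.
Var(Ŷ) = 7712² · 0.41586776 = 2.4733712 × 10^7.

2.4734 × 10^7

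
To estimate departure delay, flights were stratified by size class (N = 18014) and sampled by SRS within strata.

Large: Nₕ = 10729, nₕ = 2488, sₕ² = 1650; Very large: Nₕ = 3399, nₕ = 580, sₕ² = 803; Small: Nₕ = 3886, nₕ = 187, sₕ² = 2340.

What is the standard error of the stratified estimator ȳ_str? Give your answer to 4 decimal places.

Var(ȳ_str) = Σₕ Wₕ²(1 − fₕ)sₕ²/nₕ with Wₕ = Nₕ/N, N = 18014.
Large: Wₕ = 0.59559232; term = 0.59559232²·(1 − 0.23189486)·1650/2488 = 0.18069761.
Very large: Wₕ = 0.18868658; term = 0.18868658²·(1 − 0.17063842)·803/580 = 0.040880244.
Small: Wₕ = 0.21572111; term = 0.21572111²·(1 − 0.04812146)·2340/187 = 0.55429513.
Sum = 0.77587298.
SE = √(0.77587298) = 0.8808.

0.8808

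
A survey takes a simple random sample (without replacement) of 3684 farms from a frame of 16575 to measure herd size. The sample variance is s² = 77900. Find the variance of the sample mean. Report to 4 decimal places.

16.4456

Under SRS without replacement, Var(ȳ) = (1 − f)·s²/n with f = n/N = 3684/16575 = 0.22226244.
Var(ȳ) = (1 − 0.22226244)·77900/3684 = 0.77773756·21.145494 = 16.445645.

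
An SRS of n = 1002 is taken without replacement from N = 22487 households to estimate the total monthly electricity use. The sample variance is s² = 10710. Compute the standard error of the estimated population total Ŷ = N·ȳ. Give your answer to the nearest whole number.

71861

Var(Ŷ) = N²·Var(ȳ) = N²·(1 − n/N)·s²/n.
f = 1002/22487 = 0.04455908; Var(ȳ) = 0.95544092·10710/1002 = 10.212348.
Var(Ŷ) = 22487² · 10.212348 = 5.1640287 × 10^9.
SE(Ŷ) = √(5.1640287 × 10^9) = 71861.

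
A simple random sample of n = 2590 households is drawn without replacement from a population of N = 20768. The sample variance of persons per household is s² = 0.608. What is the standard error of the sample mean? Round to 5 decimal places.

Under SRS without replacement, Var(ȳ) = (1 − f)·s²/n with f = n/N = 2590/20768 = 0.12471109.
Var(ȳ) = (1 − 0.12471109)·0.608/2590 = 0.87528891·2.3474903 × 10^-4 = 2.0547323 × 10^-4.
SE(ȳ) = √(2.0547323 × 10^-4) = 0.01433.

0.01433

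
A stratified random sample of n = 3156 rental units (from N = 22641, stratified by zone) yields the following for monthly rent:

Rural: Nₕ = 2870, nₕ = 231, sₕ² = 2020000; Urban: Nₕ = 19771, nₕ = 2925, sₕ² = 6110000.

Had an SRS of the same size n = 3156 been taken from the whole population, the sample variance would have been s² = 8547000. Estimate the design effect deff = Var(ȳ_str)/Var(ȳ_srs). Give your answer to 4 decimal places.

0.6378

Var(ȳ_str) = Σ Wₕ²(1−fₕ)sₕ²/nₕ with Wₕ = Nₕ/22641:
  Rural: (2870/22641)²·(1−231/2870)·2020000/231 = 129.20207
  Urban: (19771/22641)²·(1−2925/19771)·6110000/2925 = 1357.2179
  → Var(ȳ_str) = 1486.42.
Var(ȳ_srs) = (1 − 3156/22641)·8547000/3156 = 2330.6739.
deff = 1486.42 / 2330.6739 = 0.6378.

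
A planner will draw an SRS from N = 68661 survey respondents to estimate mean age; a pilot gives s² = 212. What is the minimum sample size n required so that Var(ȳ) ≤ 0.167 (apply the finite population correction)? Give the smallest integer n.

Without fpc, n₀ = s²/D = 212/0.167 = 1269.4611.
With fpc, (1 − n/N)·s²/n ≤ D requires n ≥ n₀/(1 + n₀/N) = 1269.4611/(1 + 1269.4611/68661) = 1246.4163.
Rounding up, n = 1247.

1247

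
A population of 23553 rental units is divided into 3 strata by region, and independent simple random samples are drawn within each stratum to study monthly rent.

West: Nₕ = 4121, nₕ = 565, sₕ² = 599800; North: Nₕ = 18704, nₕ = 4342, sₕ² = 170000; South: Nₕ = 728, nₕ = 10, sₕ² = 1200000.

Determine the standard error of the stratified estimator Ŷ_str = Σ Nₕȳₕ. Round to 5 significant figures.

297990

Var(Ŷ_str) = Σₕ Nₕ²(1 − fₕ)sₕ²/nₕ.
West: 4121²·(1 − 565/4121)·599800/565 = 1.5556876 × 10^10.
North: 18704²·(1 − 4342/18704)·170000/4342 = 1.0517403 × 10^10.
South: 728²·(1 − 10/728)·1200000/10 = 6.272448 × 10^10.
Sum = 8.8798759 × 10^10.
SE = √(8.8798759 × 10^10) = 297990.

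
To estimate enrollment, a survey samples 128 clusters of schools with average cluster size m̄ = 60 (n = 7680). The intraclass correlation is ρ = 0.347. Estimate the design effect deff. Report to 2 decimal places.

21.47

deff = 1 + (60 − 1)·0.347 = 1 + 20.473 = 21.473.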